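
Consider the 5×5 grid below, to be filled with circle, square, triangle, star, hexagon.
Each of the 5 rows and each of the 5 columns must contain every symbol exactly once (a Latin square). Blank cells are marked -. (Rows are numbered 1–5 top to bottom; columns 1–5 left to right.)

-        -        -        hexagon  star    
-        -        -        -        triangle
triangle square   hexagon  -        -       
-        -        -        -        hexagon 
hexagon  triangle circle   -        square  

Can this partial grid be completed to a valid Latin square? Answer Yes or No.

No

Row 1, column 2: row 1 has {star, hexagon} and column 2 has {square, triangle}, so it must be circle.
Row 1, column 1: row 1 has {circle, star, hexagon} and column 1 has {triangle, hexagon}, so it must be square.
Row 1, column 3: row 1 has {circle, square, star, hexagon} and column 3 has {circle, hexagon}, so it must be triangle.
Row 3, column 5: row 3 has {square, triangle, hexagon} and column 5 has {square, triangle, star, hexagon}, so it must be circle.
Row 3, column 4: row 3 has {circle, square, triangle, hexagon} and column 4 has {hexagon}, so it must be star.
Now row 5, column 4: row 5 together with column 4 already contain {circle, square, triangle, star, hexagon} — every symbol — so nothing can go there. The grid has no valid completion.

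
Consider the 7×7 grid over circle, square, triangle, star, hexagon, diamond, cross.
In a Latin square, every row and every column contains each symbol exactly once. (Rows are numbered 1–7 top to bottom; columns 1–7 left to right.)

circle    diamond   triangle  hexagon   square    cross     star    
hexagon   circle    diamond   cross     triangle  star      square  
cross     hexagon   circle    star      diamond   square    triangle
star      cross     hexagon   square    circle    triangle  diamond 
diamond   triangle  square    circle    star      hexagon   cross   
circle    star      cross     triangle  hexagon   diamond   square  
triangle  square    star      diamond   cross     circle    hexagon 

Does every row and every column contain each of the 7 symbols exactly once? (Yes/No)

Every row is a permutation, but column 1 contains circle twice (at rows 1 and 6).

No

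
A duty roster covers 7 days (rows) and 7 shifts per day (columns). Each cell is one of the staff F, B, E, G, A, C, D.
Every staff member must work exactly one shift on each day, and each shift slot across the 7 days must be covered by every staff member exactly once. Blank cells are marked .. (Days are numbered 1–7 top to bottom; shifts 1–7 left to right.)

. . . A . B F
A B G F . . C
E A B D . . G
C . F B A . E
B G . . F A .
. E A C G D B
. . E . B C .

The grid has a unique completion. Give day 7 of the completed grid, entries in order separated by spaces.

Day 7, shift 4: day 7 has {B, E, C} and shift 4 has {F, B, A, C, D}, leaving only G.
Day 2, shift 6: day 2 has {F, B, G, A, C} and shift 6 has {B, A, C, D}, leaving only E.
Day 2, shift 5: day 2 has {F, B, E, G, A, C} and shift 5 has {F, B, G, A}, leaving only D.
Day 3, shift 5: day 3 has {B, E, G, A, D} and shift 5 has {F, B, G, A, D}, leaving only C.
Day 1, shift 5: day 1 has {F, B, A} and shift 5 has {F, B, G, A, C, D}, leaving only E.
Day 3, shift 6: day 3 has {B, E, G, A, C, D} and shift 6 has {B, E, A, C, D}, leaving only F.
Day 4, shift 2: day 4 has {F, B, E, A, C} and shift 2 has {B, E, G, A}, leaving only D.
Day 7, shift 2: day 7 has {B, E, G, C} and shift 2 has {B, E, G, A, D}, leaving only F.
Day 7, shift 1: day 7 has {F, B, E, G, C} and shift 1 has {B, E, A, C}, leaving only D.
Day 7, shift 7: day 7 has {F, B, E, G, C, D} and shift 7 has {F, B, E, G, C}, leaving only A.
So day 7 reads: D F E G B C A.

D F E G B C A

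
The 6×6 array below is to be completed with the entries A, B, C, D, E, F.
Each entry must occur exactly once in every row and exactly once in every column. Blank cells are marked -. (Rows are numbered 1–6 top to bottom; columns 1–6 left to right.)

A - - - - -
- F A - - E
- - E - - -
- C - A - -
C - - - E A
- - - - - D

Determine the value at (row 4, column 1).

E

Row 4, column 1 is narrowed to {B, D, E, F}.
If it were B, then row 4, column 5 would be left with no valid symbol.
If it were D, propagating the remaining blanks reaches a contradiction.
If it were F, then row 4, column 5 would be left with no valid symbol.
So row 4, column 1 must be E.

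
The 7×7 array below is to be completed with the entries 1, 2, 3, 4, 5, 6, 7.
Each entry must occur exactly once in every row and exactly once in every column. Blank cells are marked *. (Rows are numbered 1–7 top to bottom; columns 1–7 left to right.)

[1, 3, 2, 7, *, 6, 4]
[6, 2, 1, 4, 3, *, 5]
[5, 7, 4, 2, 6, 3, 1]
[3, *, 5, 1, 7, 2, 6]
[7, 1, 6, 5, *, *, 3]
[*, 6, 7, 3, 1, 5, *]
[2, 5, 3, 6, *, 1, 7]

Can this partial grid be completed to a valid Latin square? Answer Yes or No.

Yes

No row or column among the givens repeats a symbol, and propagating forced cells runs into no contradiction.
One valid completion exists (for instance, 1 3 2 7 5 6 4 / 6 2 1 4 3 7 5 / 5 7 4 2 6 3 1 / 3 4 5 1 7 2 6 / 7 1 6 5 2 4 3 / 4 6 7 3 1 5 2 / 2 5 3 6 4 1 7).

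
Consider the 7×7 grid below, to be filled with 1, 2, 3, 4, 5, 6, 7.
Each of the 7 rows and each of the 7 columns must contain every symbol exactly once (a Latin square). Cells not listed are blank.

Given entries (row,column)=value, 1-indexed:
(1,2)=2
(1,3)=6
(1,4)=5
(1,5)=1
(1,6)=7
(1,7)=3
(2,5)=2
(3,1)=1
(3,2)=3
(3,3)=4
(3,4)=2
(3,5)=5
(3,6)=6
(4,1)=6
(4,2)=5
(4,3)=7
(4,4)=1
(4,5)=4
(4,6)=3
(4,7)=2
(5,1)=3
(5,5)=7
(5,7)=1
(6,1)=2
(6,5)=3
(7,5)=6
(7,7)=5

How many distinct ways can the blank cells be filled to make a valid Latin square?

Row 1, column 1: eliminating its row and column leaves {4}.
Row 2, column 1: eliminating its row and column leaves {4, 5, 7}.
Row 2, column 2: eliminating its row and column leaves {1, 4, 6, 7}.
Row 2, column 3: eliminating its row and column leaves {1, 3, 5}.
Row 2, column 4: eliminating its row and column leaves {3, 4, 6, 7}.
Row 2, column 6: eliminating its row and column leaves {1, 4, 5}.
Row 2, column 7: eliminating its row and column leaves {4, 6, 7}.
Row 3, column 7: eliminating its row and column leaves {7}.
Row 5, column 2: eliminating its row and column leaves {4, 6}.
Row 5, column 3: eliminating its row and column leaves {2, 5}.
Row 5, column 4: eliminating its row and column leaves {4, 6}.
Row 5, column 6: eliminating its row and column leaves {2, 4, 5}.
Row 6, column 2: eliminating its row and column leaves {1, 4, 6, 7}.
Row 6, column 3: eliminating its row and column leaves {1, 5}.
Row 6, column 4: eliminating its row and column leaves {4, 6, 7}.
Row 6, column 6: eliminating its row and column leaves {1, 4, 5}.
Row 6, column 7: eliminating its row and column leaves {4, 6, 7}.
Row 7, column 1: eliminating its row and column leaves {4, 7}.
Row 7, column 2: eliminating its row and column leaves {1, 4, 7}.
Row 7, column 3: eliminating its row and column leaves {1, 2, 3}.
Row 7, column 4: eliminating its row and column leaves {3, 4, 7}.
Row 7, column 6: eliminating its row and column leaves {1, 2, 4}.
Enumerating the assignments across these blanks that avoid any row or column repeat gives 8 completions.

8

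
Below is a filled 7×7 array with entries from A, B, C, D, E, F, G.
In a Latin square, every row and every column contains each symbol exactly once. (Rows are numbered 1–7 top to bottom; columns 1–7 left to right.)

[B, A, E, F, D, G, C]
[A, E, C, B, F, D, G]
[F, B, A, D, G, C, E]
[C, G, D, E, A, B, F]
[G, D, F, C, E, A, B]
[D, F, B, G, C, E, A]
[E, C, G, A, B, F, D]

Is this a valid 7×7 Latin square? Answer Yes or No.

Each row is a permutation of the 7 symbols, and so is each column.

Yes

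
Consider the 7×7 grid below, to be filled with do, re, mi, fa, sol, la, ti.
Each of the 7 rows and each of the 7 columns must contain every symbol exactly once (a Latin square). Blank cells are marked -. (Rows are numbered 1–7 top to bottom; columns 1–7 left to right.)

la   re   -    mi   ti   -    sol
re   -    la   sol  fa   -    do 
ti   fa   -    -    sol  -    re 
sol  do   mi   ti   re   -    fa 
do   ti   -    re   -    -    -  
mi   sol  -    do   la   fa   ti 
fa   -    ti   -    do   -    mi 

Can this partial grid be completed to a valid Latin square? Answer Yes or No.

No

Row 1, column 6: row 1 has {re, mi, sol, la, ti} and column 6 has {fa}, so it must be do.
Row 1, column 3: row 1 has {do, re, mi, sol, la, ti} and column 3 has {mi, la, ti}, so it must be fa.
Row 2, column 2: row 2 has {do, re, fa, sol, la} and column 2 has {do, re, fa, sol, ti}, so it must be mi.
Row 2, column 6: row 2 has {do, re, mi, fa, sol, la} and column 6 has {do, fa}, so it must be ti.
Row 3, column 3: row 3 has {re, fa, sol, ti} and column 3 has {mi, fa, la, ti}, so it must be do.
Row 3, column 4: row 3 has {do, re, fa, sol, ti} and column 4 has {do, re, mi, sol, ti}, so it must be la.
Now row 7, column 4: row 7 together with column 4 already contain {do, re, mi, fa, sol, la, ti} — every symbol — so nothing can go there. The grid has no valid completion.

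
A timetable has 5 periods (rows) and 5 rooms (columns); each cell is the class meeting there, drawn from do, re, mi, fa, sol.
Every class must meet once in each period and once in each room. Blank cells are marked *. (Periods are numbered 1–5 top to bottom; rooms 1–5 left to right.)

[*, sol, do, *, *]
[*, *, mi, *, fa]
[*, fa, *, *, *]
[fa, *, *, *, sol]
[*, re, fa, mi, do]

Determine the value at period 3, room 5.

Period 2, room 2: period 2 has {mi, fa} and room 2 has {re, fa, sol}, leaving only do.
Period 4, room 2: period 4 has {fa, sol} and room 2 has {do, re, fa, sol}, leaving only mi.
Period 4, room 3: period 4 has {mi, fa, sol} and room 3 has {do, mi, fa}, leaving only re.
Period 3, room 3: period 3 has {fa} and room 3 has {do, re, mi, fa}, leaving only sol.
Period 4, room 4: period 4 has {re, mi, fa, sol} and room 4 has {mi}, leaving only do.
Period 3, room 4: period 3 has {fa, sol} and room 4 has {do, mi}, leaving only re.
Period 3 already has {re, fa, sol} and room 5 already has {do, fa, sol}, so period 3, room 5 must be mi.

mi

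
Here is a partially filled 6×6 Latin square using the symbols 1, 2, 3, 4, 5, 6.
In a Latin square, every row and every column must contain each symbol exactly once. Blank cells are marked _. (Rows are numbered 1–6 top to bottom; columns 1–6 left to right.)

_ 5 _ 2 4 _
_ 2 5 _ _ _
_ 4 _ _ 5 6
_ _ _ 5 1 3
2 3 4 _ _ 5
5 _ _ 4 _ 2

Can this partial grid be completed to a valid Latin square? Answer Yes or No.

Row 1, column 6: row 1 has {2, 4, 5} and column 6 has {2, 3, 5, 6}, so it must be 1.
Row 2, column 6: row 2 has {2, 5} and column 6 has {1, 2, 3, 5, 6}, so it must be 4.
Row 4, column 2: row 4 has {1, 3, 5} and column 2 has {2, 3, 4, 5}, so it must be 6.
Row 4, column 1: row 4 has {1, 3, 5, 6} and column 1 has {2, 5}, so it must be 4.
Row 4, column 3: row 4 has {1, 3, 4, 5, 6} and column 3 has {4, 5}, so it must be 2.
Row 5, column 5: row 5 has {2, 3, 4, 5} and column 5 has {1, 4, 5}, so it must be 6.
Row 2, column 5: row 2 has {2, 4, 5} and column 5 has {1, 4, 5, 6}, so it must be 3.
Now row 6, column 5: row 6 together with column 5 already contain {1, 2, 3, 4, 5, 6} — every symbol — so nothing can go there. The grid has no valid completion.

No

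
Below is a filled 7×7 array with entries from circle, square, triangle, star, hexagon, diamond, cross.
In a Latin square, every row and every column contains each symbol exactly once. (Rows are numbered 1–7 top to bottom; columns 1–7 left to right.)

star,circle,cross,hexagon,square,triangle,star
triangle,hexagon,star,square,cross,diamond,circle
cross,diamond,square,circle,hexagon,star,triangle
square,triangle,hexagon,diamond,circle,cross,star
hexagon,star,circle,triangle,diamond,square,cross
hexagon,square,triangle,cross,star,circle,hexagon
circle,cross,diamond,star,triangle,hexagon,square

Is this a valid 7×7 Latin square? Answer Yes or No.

Row 1 contains star twice (at columns 1 and 7); row 6 is also not a permutation.

No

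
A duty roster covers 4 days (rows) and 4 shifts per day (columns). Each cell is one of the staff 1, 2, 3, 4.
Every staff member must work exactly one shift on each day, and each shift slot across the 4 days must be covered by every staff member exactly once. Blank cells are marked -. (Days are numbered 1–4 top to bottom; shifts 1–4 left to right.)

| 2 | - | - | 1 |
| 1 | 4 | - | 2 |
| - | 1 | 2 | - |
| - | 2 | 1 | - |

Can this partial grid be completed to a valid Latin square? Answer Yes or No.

Yes

No day or shift among the givens repeats a symbol, and propagating forced cells runs into no contradiction.
One valid completion exists (for instance, 2 3 4 1 / 1 4 3 2 / 3 1 2 4 / 4 2 1 3).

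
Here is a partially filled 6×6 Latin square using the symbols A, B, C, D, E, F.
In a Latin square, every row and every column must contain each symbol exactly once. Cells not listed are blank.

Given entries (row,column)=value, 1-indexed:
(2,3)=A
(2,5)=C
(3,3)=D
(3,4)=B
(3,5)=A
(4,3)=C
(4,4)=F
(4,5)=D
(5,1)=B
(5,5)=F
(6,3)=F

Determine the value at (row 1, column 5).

Row 5, column 3: row 5 has {B, F} and column 3 has {A, C, D, F}, leaving only E.
Row 1, column 3: row 1 has {} and column 3 has {A, C, D, E, F}, leaving only B.
Row 1 already has {B} and column 5 already has {A, C, D, F}, so row 1, column 5 must be E.

E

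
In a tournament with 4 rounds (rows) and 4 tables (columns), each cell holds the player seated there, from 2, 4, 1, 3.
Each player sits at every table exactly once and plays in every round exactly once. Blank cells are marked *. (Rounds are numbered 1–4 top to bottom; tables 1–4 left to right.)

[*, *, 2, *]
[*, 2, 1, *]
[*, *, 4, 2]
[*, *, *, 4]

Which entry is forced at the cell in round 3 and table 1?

1

Round 2, table 4: round 2 has {2, 1} and table 4 has {2, 4}, leaving only 3.
Round 1, table 4: round 1 has {2} and table 4 has {2, 4, 3}, leaving only 1.
Round 2, table 1: round 2 has {2, 1, 3} and table 1 has {}, leaving only 4.
Round 1, table 1: round 1 has {2, 1} and table 1 has {4}, leaving only 3.
Round 3 already has {2, 4} and table 1 already has {4, 3}, so round 3, table 1 must be 1.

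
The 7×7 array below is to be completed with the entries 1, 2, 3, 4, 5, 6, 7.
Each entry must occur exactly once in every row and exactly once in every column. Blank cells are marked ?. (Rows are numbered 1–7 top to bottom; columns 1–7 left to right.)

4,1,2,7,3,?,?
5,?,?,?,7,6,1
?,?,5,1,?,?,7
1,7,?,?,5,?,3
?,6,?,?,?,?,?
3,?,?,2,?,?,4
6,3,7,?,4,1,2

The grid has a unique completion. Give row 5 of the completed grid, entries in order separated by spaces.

Row 5, column 7: row 5 has {6} and column 7 has {1, 2, 3, 4, 7}, leaving only 5.
Row 1, column 6: row 1 has {1, 2, 3, 4, 7} and column 6 has {1, 6}, leaving only 5.
Row 1, column 7: row 1 has {1, 2, 3, 4, 5, 7} and column 7 has {1, 2, 3, 4, 5, 7}, leaving only 6.
Row 3, column 1: row 3 has {1, 5, 7} and column 1 has {1, 3, 4, 5, 6}, leaving only 2.
Row 5, column 1: row 5 has {5, 6} and column 1 has {1, 2, 3, 4, 5, 6}, leaving only 7.
Row 3, column 2: row 3 has {1, 2, 5, 7} and column 2 has {1, 3, 6, 7}, leaving only 4.
Row 2, column 2: row 2 has {1, 5, 6, 7} and column 2 has {1, 3, 4, 6, 7}, leaving only 2.
Row 3, column 5: row 3 has {1, 2, 4, 5, 7} and column 5 has {3, 4, 5, 7}, leaving only 6.
Row 3, column 6: row 3 has {1, 2, 4, 5, 6, 7} and column 6 has {1, 5, 6}, leaving only 3.
Row 6, column 2: row 6 has {2, 3, 4} and column 2 has {1, 2, 3, 4, 6, 7}, leaving only 5.
Row 6, column 5: row 6 has {2, 3, 4, 5} and column 5 has {3, 4, 5, 6, 7}, leaving only 1.
Row 5, column 5: row 5 has {5, 6, 7} and column 5 has {1, 3, 4, 5, 6, 7}, leaving only 2.
Row 5, column 6: row 5 has {2, 5, 6, 7} and column 6 has {1, 3, 5, 6}, leaving only 4.
Row 5, column 4: row 5 has {2, 4, 5, 6, 7} and column 4 has {1, 2, 7}, leaving only 3.
Row 5, column 3: row 5 has {2, 3, 4, 5, 6, 7} and column 3 has {2, 5, 7}, leaving only 1.
So row 5 reads: 7 6 1 3 2 4 5.

7 6 1 3 2 4 5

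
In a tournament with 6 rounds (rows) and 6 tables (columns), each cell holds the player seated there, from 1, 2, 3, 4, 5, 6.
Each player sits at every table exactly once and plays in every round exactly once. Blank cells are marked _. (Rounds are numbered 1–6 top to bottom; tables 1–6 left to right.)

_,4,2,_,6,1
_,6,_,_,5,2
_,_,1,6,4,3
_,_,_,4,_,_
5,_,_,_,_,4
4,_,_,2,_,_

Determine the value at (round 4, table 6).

5

Round 1, table 1: round 1 has {1, 2, 4, 6} and table 1 has {4, 5}, leaving only 3.
Round 1, table 4: round 1 has {1, 2, 3, 4, 6} and table 4 has {2, 4, 6}, leaving only 5.
Round 2, table 1: round 2 has {2, 5, 6} and table 1 has {3, 4, 5}, leaving only 1.
Round 2, table 4: round 2 has {1, 2, 5, 6} and table 4 has {2, 4, 5, 6}, leaving only 3.
Round 2, table 3: round 2 has {1, 2, 3, 5, 6} and table 3 has {1, 2}, leaving only 4.
Round 3, table 1: round 3 has {1, 3, 4, 6} and table 1 has {1, 3, 4, 5}, leaving only 2.
Round 3, table 2: round 3 has {1, 2, 3, 4, 6} and table 2 has {4, 6}, leaving only 5.
Round 4, table 1: round 4 has {4} and table 1 has {1, 2, 3, 4, 5}, leaving only 6.
Round 4 already has {4, 6} and table 6 already has {1, 2, 3, 4}, so round 4, table 6 must be 5.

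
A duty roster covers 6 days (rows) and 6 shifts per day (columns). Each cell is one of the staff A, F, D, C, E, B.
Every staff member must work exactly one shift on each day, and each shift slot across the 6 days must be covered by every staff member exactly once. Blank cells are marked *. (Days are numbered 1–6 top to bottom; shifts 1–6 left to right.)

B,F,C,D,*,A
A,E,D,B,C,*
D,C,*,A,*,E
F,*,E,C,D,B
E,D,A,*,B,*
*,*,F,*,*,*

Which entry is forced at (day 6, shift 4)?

Day 6 already has {F} and shift 4 already has {A, D, C, B}, so day 6, shift 4 must be E.

E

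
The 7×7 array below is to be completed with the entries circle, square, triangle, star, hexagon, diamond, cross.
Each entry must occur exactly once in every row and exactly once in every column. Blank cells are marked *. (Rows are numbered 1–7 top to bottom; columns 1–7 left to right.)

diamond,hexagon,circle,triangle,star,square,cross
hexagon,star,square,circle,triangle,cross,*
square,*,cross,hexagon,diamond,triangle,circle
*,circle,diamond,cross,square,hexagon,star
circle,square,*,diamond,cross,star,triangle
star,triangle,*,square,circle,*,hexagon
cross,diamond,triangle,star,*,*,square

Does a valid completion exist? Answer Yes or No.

Row 3, column 2: row 3 together with column 2 already contain {circle, square, triangle, star, hexagon, diamond, cross} — every symbol — so nothing can go there. The grid has no valid completion.

No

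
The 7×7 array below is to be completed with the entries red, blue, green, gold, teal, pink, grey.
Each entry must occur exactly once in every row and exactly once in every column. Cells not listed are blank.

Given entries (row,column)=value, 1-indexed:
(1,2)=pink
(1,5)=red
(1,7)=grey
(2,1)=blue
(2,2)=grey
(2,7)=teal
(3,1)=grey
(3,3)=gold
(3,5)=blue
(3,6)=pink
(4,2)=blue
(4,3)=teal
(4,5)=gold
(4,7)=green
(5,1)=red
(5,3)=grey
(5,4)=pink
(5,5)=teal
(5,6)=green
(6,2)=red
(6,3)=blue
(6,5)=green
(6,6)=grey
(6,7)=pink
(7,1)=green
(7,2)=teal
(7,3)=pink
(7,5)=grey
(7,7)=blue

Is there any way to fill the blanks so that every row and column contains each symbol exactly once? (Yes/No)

No

Row 1, column 3: row 1 has {red, pink, grey} and column 3 has {blue, gold, teal, pink, grey}, so it must be green.
Row 2, column 3: row 2 has {blue, teal, grey} and column 3 has {blue, green, gold, teal, pink, grey}, so it must be red.
Row 2, column 5: row 2 has {red, blue, teal, grey} and column 5 has {red, blue, green, gold, teal, grey}, so it must be pink.
Row 2, column 6: row 2 has {red, blue, teal, pink, grey} and column 6 has {green, pink, grey}, so it must be gold.
Row 2, column 4: row 2 has {red, blue, gold, teal, pink, grey} and column 4 has {pink}, so it must be green.
Row 3, column 2: row 3 has {blue, gold, pink, grey} and column 2 has {red, blue, teal, pink, grey}, so it must be green.
Row 3, column 7: row 3 has {blue, green, gold, pink, grey} and column 7 has {blue, green, teal, pink, grey}, so it must be red.
Row 3, column 4: row 3 has {red, blue, green, gold, pink, grey} and column 4 has {green, pink}, so it must be teal.
Row 4, column 1: row 4 has {blue, green, gold, teal} and column 1 has {red, blue, green, grey}, so it must be pink.
Row 4, column 6: row 4 has {blue, green, gold, teal, pink} and column 6 has {green, gold, pink, grey}, so it must be red.
Now row 7, column 6: row 7 together with column 6 already contain {red, blue, green, gold, teal, pink, grey} — every symbol — so nothing can go there. The grid has no valid completion.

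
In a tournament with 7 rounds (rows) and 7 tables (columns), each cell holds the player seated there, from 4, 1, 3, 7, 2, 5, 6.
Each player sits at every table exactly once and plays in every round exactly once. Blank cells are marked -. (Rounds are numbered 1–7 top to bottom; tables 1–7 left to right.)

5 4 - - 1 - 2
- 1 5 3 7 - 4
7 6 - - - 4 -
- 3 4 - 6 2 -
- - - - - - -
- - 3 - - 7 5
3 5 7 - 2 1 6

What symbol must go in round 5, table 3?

2

Round 1, table 3: round 1 has {4, 1, 2, 5} and table 3 has {4, 3, 7, 5}, leaving only 6.
Round 1, table 4: round 1 has {4, 1, 2, 5, 6} and table 4 has {3}, leaving only 7.
Round 1, table 6: round 1 has {4, 1, 7, 2, 5, 6} and table 6 has {4, 1, 7, 2}, leaving only 3.
Round 2, table 6: round 2 has {4, 1, 3, 7, 5} and table 6 has {4, 1, 3, 7, 2}, leaving only 6.
Round 2, table 1: round 2 has {4, 1, 3, 7, 5, 6} and table 1 has {3, 7, 5}, leaving only 2.
Round 4, table 1: round 4 has {4, 3, 2, 6} and table 1 has {3, 7, 2, 5}, leaving only 1.
Round 4, table 4: round 4 has {4, 1, 3, 2, 6} and table 4 has {3, 7}, leaving only 5.
Round 4, table 7: round 4 has {4, 1, 3, 2, 5, 6} and table 7 has {4, 2, 5, 6}, leaving only 7.
Round 5, table 6: round 5 has {} and table 6 has {4, 1, 3, 7, 2, 6}, leaving only 5.
Round 6, table 2: round 6 has {3, 7, 5} and table 2 has {4, 1, 3, 5, 6}, leaving only 2.
Round 5, table 2: round 5 has {5} and table 2 has {4, 1, 3, 2, 5, 6}, leaving only 7.
Round 6, table 5: round 6 has {3, 7, 2, 5} and table 5 has {1, 7, 2, 6}, leaving only 4.
Round 5, table 5: round 5 has {7, 5} and table 5 has {4, 1, 7, 2, 6}, leaving only 3.
Round 3, table 5: round 3 has {4, 7, 6} and table 5 has {4, 1, 3, 7, 2, 6}, leaving only 5.
Round 5, table 7: round 5 has {3, 7, 5} and table 7 has {4, 7, 2, 5, 6}, leaving only 1.
Round 5 already has {1, 3, 7, 5} and table 3 already has {4, 3, 7, 5, 6}, so round 5, table 3 must be 2.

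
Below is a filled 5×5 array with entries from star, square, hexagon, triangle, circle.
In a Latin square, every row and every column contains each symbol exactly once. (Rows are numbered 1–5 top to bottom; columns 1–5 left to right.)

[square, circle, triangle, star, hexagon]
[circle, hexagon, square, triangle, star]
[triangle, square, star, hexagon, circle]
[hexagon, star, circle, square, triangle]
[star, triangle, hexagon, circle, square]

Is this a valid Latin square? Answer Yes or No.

Each row is a permutation of the 5 symbols, and so is each column.

Yes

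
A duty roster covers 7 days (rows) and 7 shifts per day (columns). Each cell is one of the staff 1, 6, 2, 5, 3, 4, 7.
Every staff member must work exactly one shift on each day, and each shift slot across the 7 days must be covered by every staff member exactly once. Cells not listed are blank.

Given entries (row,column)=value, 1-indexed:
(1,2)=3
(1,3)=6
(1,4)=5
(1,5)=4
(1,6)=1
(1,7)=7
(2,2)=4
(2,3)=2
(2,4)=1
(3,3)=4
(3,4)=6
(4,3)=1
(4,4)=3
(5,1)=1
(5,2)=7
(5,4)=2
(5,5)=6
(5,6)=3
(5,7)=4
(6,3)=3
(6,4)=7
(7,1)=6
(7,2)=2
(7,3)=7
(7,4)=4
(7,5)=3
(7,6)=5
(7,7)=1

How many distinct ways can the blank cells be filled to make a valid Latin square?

Day 1, shift 1: eliminating its day and shift leaves {2}.
Day 2, shift 1: eliminating its day and shift leaves {5, 3, 7}.
Day 2, shift 5: eliminating its day and shift leaves {5, 7}.
Day 2, shift 6: eliminating its day and shift leaves {6, 7}.
Day 2, shift 7: eliminating its day and shift leaves {6, 5, 3}.
Day 3, shift 1: eliminating its day and shift leaves {2, 5, 3, 7}.
Day 3, shift 2: eliminating its day and shift leaves {1, 5}.
Day 3, shift 5: eliminating its day and shift leaves {1, 2, 5, 7}.
Day 3, shift 6: eliminating its day and shift leaves {2, 7}.
Day 3, shift 7: eliminating its day and shift leaves {2, 5, 3}.
Day 4, shift 1: eliminating its day and shift leaves {2, 5, 4, 7}.
Day 4, shift 2: eliminating its day and shift leaves {6, 5}.
Day 4, shift 5: eliminating its day and shift leaves {2, 5, 7}.
Day 4, shift 6: eliminating its day and shift leaves {6, 2, 4, 7}.
Day 4, shift 7: eliminating its day and shift leaves {6, 2, 5}.
Day 5, shift 3: eliminating its day and shift leaves {5}.
Day 6, shift 1: eliminating its day and shift leaves {2, 5, 4}.
Day 6, shift 2: eliminating its day and shift leaves {1, 6, 5}.
Day 6, shift 5: eliminating its day and shift leaves {1, 2, 5}.
Day 6, shift 6: eliminating its day and shift leaves {6, 2, 4}.
Day 6, shift 7: eliminating its day and shift leaves {6, 2, 5}.
Enumerating the assignments across these blanks that avoid any day or shift repeat gives 13 completions.

13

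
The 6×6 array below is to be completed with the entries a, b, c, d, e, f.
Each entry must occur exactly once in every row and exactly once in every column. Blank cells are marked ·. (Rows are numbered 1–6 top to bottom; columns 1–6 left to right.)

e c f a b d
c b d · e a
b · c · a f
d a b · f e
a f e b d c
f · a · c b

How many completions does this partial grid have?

2

Row 2, column 4: eliminating its row and column leaves {f}.
Row 3, column 2: eliminating its row and column leaves {d, e}.
Row 3, column 4: eliminating its row and column leaves {d, e}.
Row 4, column 4: eliminating its row and column leaves {c}.
Row 6, column 2: eliminating its row and column leaves {d, e}.
Row 6, column 4: eliminating its row and column leaves {d, e}.
Enumerating the assignments across these blanks that avoid any row or column repeat gives 2 completions.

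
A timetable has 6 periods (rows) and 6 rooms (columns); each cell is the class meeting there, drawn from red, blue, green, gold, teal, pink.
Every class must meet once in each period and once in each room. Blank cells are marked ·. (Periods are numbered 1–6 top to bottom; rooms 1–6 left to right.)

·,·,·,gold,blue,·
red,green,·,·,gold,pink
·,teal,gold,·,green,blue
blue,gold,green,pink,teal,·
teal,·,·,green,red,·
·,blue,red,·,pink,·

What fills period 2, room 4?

blue

Period 3, room 1: period 3 has {blue, green, gold, teal} and room 1 has {red, blue, teal}, leaving only pink.
Period 1, room 1: period 1 has {blue, gold} and room 1 has {red, blue, teal, pink}, leaving only green.
Period 3, room 4: period 3 has {blue, green, gold, teal, pink} and room 4 has {green, gold, pink}, leaving only red.
Period 4, room 6: period 4 has {blue, green, gold, teal, pink} and room 6 has {blue, pink}, leaving only red.
Period 1, room 6: period 1 has {blue, green, gold} and room 6 has {red, blue, pink}, leaving only teal.
Period 1, room 3: period 1 has {blue, green, gold, teal} and room 3 has {red, green, gold}, leaving only pink.
Period 1, room 2: period 1 has {blue, green, gold, teal, pink} and room 2 has {blue, green, gold, teal}, leaving only red.
Period 5, room 2: period 5 has {red, green, teal} and room 2 has {red, blue, green, gold, teal}, leaving only pink.
Period 5, room 3: period 5 has {red, green, teal, pink} and room 3 has {red, green, gold, pink}, leaving only blue.
Period 2, room 3: period 2 has {red, green, gold, pink} and room 3 has {red, blue, green, gold, pink}, leaving only teal.
Period 2 already has {red, green, gold, teal, pink} and room 4 already has {red, green, gold, pink}, so period 2, room 4 must be blue.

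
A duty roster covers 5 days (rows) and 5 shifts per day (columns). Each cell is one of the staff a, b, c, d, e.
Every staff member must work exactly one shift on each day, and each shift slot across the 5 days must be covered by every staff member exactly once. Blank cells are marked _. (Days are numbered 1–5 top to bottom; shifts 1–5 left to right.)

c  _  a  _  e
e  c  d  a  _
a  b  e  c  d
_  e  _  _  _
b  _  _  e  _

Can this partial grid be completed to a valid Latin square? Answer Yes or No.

No

Day 1, shift 2: day 1 has {a, c, e} and shift 2 has {b, c, e}, so it must be d.
Day 1, shift 4: day 1 has {a, c, d, e} and shift 4 has {a, c, e}, so it must be b.
Day 2, shift 5: day 2 has {a, c, d, e} and shift 5 has {d, e}, so it must be b.
Day 4, shift 1: day 4 has {e} and shift 1 has {a, b, c, e}, so it must be d.
Now day 4, shift 4: day 4 together with shift 4 already contain {a, b, c, d, e} — every symbol — so nothing can go there. The grid has no valid completion.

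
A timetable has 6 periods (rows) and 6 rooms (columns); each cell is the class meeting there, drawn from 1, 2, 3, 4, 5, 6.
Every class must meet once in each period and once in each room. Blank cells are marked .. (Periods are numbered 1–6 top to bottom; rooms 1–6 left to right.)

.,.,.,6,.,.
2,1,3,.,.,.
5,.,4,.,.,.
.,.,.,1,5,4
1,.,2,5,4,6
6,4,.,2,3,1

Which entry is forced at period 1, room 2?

Period 2, room 4: period 2 has {1, 2, 3} and room 4 has {1, 2, 5, 6}, leaving only 4.
Period 2, room 5: period 2 has {1, 2, 3, 4} and room 5 has {3, 4, 5}, leaving only 6.
Period 2, room 6: period 2 has {1, 2, 3, 4, 6} and room 6 has {1, 4, 6}, leaving only 5.
Period 3, room 4: period 3 has {4, 5} and room 4 has {1, 2, 4, 5, 6}, leaving only 3.
Period 3, room 6: period 3 has {3, 4, 5} and room 6 has {1, 4, 5, 6}, leaving only 2.
Period 1, room 6: period 1 has {6} and room 6 has {1, 2, 4, 5, 6}, leaving only 3.
Period 1, room 1: period 1 has {3, 6} and room 1 has {1, 2, 5, 6}, leaving only 4.
Period 3, room 2: period 3 has {2, 3, 4, 5} and room 2 has {1, 4}, leaving only 6.
Period 3, room 5: period 3 has {2, 3, 4, 5, 6} and room 5 has {3, 4, 5, 6}, leaving only 1.
Period 1, room 5: period 1 has {3, 4, 6} and room 5 has {1, 3, 4, 5, 6}, leaving only 2.
Period 1 already has {2, 3, 4, 6} and room 2 already has {1, 4, 6}, so period 1, room 2 must be 5.

5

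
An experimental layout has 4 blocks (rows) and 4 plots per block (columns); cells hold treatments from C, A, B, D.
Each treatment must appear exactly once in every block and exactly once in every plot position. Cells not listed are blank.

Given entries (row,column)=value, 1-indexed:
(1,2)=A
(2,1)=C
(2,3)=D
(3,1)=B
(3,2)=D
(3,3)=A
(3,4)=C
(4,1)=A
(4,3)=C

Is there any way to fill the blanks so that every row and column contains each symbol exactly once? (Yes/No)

No

Block 1, plot 1: block 1 has {A} and plot 1 has {C, A, B}, so it must be D.
Block 1, plot 3: block 1 has {A, D} and plot 3 has {C, A, D}, so it must be B.
Now block 1, plot 4: block 1 together with plot 4 already contain {C, A, B, D} — every symbol — so nothing can go there. The grid has no valid completion.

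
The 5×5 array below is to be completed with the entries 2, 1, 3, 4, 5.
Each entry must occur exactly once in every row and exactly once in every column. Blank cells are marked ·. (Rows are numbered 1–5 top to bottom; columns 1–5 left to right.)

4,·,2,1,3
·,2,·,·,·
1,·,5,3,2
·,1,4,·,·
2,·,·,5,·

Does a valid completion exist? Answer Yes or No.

Yes

No row or column among the givens repeats a symbol, and propagating forced cells runs into no contradiction.
One valid completion exists (for instance, 4 5 2 1 3 / 5 2 3 4 1 / 1 4 5 3 2 / 3 1 4 2 5 / 2 3 1 5 4).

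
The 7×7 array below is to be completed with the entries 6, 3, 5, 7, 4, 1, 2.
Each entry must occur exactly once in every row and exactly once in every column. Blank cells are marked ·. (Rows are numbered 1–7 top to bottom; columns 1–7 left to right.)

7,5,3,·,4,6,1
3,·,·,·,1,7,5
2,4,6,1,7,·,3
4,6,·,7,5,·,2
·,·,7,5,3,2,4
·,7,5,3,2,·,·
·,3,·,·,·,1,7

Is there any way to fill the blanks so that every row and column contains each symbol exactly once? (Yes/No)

Yes

No row or column among the givens repeats a symbol, and propagating forced cells runs into no contradiction.
One valid completion exists (for instance, 7 5 3 2 4 6 1 / 3 2 4 6 1 7 5 / 2 4 6 1 7 5 3 / 4 6 1 7 5 3 2 / 6 1 7 5 3 2 4 / 1 7 5 3 2 4 6 / 5 3 2 4 6 1 7).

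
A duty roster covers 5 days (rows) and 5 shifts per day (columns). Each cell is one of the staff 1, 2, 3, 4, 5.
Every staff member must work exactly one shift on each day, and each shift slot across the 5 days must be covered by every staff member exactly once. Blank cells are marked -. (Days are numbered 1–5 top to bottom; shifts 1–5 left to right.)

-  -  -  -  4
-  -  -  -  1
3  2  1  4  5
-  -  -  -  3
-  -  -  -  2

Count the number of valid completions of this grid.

56

Day 1, shift 1: eliminating its day and shift leaves {1, 2, 5}.
Day 1, shift 2: eliminating its day and shift leaves {1, 3, 5}.
Day 1, shift 3: eliminating its day and shift leaves {2, 3, 5}.
Day 1, shift 4: eliminating its day and shift leaves {1, 2, 3, 5}.
Day 2, shift 1: eliminating its day and shift leaves {2, 4, 5}.
Day 2, shift 2: eliminating its day and shift leaves {3, 4, 5}.
Day 2, shift 3: eliminating its day and shift leaves {2, 3, 4, 5}.
Day 2, shift 4: eliminating its day and shift leaves {2, 3, 5}.
Day 4, shift 1: eliminating its day and shift leaves {1, 2, 4, 5}.
Day 4, shift 2: eliminating its day and shift leaves {1, 4, 5}.
Day 4, shift 3: eliminating its day and shift leaves {2, 4, 5}.
Day 4, shift 4: eliminating its day and shift leaves {1, 2, 5}.
Day 5, shift 1: eliminating its day and shift leaves {1, 4, 5}.
Day 5, shift 2: eliminating its day and shift leaves {1, 3, 4, 5}.
Day 5, shift 3: eliminating its day and shift leaves {3, 4, 5}.
Day 5, shift 4: eliminating its day and shift leaves {1, 3, 5}.
Enumerating the assignments across these blanks that avoid any day or shift repeat gives 56 completions.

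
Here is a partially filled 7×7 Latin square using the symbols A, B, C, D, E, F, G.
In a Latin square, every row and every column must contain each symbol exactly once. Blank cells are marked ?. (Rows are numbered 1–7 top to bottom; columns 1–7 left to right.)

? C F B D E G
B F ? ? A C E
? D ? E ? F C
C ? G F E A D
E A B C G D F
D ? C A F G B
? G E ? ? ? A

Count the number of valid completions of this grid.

Row 1, column 1: eliminating its row and column leaves {A}.
Row 2, column 3: eliminating its row and column leaves {D}.
Row 2, column 4: eliminating its row and column leaves {D, G}.
Row 3, column 1: eliminating its row and column leaves {A, G}.
Row 3, column 3: eliminating its row and column leaves {A}.
Row 3, column 5: eliminating its row and column leaves {B}.
Row 4, column 2: eliminating its row and column leaves {B}.
Row 6, column 2: eliminating its row and column leaves {E}.
Row 7, column 1: eliminating its row and column leaves {F}.
Row 7, column 4: eliminating its row and column leaves {D}.
Row 7, column 5: eliminating its row and column leaves {B, C}.
Row 7, column 6: eliminating its row and column leaves {B}.
Only one assignment across all blanks avoids any row or column repeat, giving 1 completion.

1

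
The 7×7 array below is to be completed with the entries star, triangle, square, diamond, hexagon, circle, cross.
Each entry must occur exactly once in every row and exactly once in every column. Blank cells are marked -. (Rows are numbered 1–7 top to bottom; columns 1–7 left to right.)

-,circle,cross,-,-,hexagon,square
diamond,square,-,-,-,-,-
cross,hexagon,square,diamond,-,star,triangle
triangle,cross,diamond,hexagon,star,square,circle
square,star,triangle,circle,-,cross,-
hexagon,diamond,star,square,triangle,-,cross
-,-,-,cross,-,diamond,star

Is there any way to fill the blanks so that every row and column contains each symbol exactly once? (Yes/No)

Yes

No row or column among the givens repeats a symbol, and propagating forced cells runs into no contradiction.
One valid completion exists (for instance, star circle cross triangle diamond hexagon square / diamond square circle star cross triangle hexagon / cross hexagon square diamond circle star triangle / triangle cross diamond hexagon star square circle / square star triangle circle hexagon cross diamond / hexagon diamond star square triangle circle cross / circle triangle hexagon cross square diamond star).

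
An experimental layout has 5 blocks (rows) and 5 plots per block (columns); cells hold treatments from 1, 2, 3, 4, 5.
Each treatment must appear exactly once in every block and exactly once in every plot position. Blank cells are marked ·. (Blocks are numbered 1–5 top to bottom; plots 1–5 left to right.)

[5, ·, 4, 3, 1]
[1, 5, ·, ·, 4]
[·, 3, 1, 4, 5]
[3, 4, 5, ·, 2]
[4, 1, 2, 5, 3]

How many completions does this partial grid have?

1

Block 1, plot 2: eliminating its block and plot leaves {2}.
Block 2, plot 3: eliminating its block and plot leaves {3}.
Block 2, plot 4: eliminating its block and plot leaves {2}.
Block 3, plot 1: eliminating its block and plot leaves {2}.
Block 4, plot 4: eliminating its block and plot leaves {1}.
Only one assignment across all blanks avoids any block or plot repeat, giving 1 completion.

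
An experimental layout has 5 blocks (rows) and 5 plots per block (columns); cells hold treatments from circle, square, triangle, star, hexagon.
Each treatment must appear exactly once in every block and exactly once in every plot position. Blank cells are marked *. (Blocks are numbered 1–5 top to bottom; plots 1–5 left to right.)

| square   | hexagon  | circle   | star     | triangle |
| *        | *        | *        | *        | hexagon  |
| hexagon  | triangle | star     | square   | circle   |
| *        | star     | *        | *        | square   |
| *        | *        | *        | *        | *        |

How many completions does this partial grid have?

3

Block 2, plot 1: eliminating its block and plot leaves {circle, triangle, star}.
Block 2, plot 2: eliminating its block and plot leaves {circle, square}.
Block 2, plot 3: eliminating its block and plot leaves {square, triangle}.
Block 2, plot 4: eliminating its block and plot leaves {circle, triangle}.
Block 4, plot 1: eliminating its block and plot leaves {circle, triangle}.
Block 4, plot 3: eliminating its block and plot leaves {triangle, hexagon}.
Block 4, plot 4: eliminating its block and plot leaves {circle, triangle, hexagon}.
Block 5, plot 1: eliminating its block and plot leaves {circle, triangle, star}.
Block 5, plot 2: eliminating its block and plot leaves {circle, square}.
Block 5, plot 3: eliminating its block and plot leaves {square, triangle, hexagon}.
Block 5, plot 4: eliminating its block and plot leaves {circle, triangle, hexagon}.
Block 5, plot 5: eliminating its block and plot leaves {star}.
Enumerating the assignments across these blanks that avoid any block or plot repeat gives 3 completions.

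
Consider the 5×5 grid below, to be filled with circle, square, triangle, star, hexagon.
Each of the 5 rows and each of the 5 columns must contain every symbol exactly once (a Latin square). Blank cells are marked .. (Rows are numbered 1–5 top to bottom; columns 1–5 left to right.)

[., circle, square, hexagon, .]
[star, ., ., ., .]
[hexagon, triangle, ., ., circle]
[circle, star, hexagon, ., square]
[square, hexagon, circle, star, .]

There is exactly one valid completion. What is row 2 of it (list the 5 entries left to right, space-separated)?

star square triangle circle hexagon

Row 2, column 2: row 2 has {star} and column 2 has {circle, triangle, star, hexagon}, leaving only square.
Row 2, column 3: row 2 has {square, star} and column 3 has {circle, square, hexagon}, leaving only triangle.
Row 2, column 4: row 2 has {square, triangle, star} and column 4 has {star, hexagon}, leaving only circle.
Row 2, column 5: row 2 has {circle, square, triangle, star} and column 5 has {circle, square}, leaving only hexagon.
So row 2 reads: star square triangle circle hexagon.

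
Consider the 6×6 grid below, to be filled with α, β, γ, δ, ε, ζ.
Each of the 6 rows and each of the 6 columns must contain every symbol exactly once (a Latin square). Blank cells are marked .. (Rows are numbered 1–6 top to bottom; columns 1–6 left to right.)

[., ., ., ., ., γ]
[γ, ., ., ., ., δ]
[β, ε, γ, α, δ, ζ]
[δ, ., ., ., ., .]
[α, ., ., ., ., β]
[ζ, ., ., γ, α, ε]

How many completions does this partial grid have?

Row 1, column 1: eliminating its row and column leaves {ε}.
Row 1, column 2: eliminating its row and column leaves {α, β, δ, ζ}.
Row 1, column 3: eliminating its row and column leaves {α, β, δ, ε, ζ}.
Row 1, column 4: eliminating its row and column leaves {β, δ, ε, ζ}.
Row 1, column 5: eliminating its row and column leaves {β, ε, ζ}.
Row 2, column 2: eliminating its row and column leaves {α, β, ζ}.
Row 2, column 3: eliminating its row and column leaves {α, β, ε, ζ}.
Row 2, column 4: eliminating its row and column leaves {β, ε, ζ}.
Row 2, column 5: eliminating its row and column leaves {β, ε, ζ}.
Row 4, column 2: eliminating its row and column leaves {α, β, γ, ζ}.
Row 4, column 3: eliminating its row and column leaves {α, β, ε, ζ}.
Row 4, column 4: eliminating its row and column leaves {β, ε, ζ}.
Row 4, column 5: eliminating its row and column leaves {β, γ, ε, ζ}.
Row 4, column 6: eliminating its row and column leaves {α}.
Row 5, column 2: eliminating its row and column leaves {γ, δ, ζ}.
Row 5, column 3: eliminating its row and column leaves {δ, ε, ζ}.
Row 5, column 4: eliminating its row and column leaves {δ, ε, ζ}.
Row 5, column 5: eliminating its row and column leaves {γ, ε, ζ}.
Row 6, column 2: eliminating its row and column leaves {β, δ}.
Row 6, column 3: eliminating its row and column leaves {β, δ}.
Enumerating the assignments across these blanks that avoid any row or column repeat gives 30 completions.

30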